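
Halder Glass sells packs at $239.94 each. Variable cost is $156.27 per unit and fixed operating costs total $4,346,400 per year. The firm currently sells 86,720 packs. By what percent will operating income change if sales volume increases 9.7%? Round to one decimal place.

+24.2%

Contribution at this volume is 86,720 × $83.67 = $7,255,862.40.
Subtracting fixed costs: EBIT = $7,255,862.40 − $4,346,400 = $2,909,462.40.
Degree of operating leverage = $7,255,862.40 / $2,909,462.40 = 2.4939.
%ΔEBIT = DOL × %ΔSales = 2.4939 × +9.7% = +24.2%.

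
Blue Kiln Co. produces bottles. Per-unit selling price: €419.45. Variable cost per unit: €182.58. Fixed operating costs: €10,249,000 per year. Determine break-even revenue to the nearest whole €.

€18,148,955

CM per unit = €419.45 − €182.58 = €236.87; CM ratio = €236.87 / €419.45 = 0.5647.
Break-even revenue = fixed costs × price ÷ CM = €10,249,000 × €419.45 ÷ €236.87 = €18,148,955.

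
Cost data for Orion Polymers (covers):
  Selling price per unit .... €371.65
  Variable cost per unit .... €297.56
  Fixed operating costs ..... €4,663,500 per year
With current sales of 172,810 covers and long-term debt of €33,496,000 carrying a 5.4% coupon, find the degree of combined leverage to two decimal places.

Total contribution margin = 172,810 × €74.09 = €12,803,492.90.
Subtracting fixed costs: EBIT = €12,803,492.90 − €4,663,500 = €8,139,992.90. Interest = €1,808,784.00.
DOL = €12,803,492.90 ÷ €8,139,992.90 = 1.5729; DFL = €8,139,992.90 ÷ €6,331,208.90 = 1.2857.
Combined leverage = 1.5729 × 1.2857 = 2.0223.

2.02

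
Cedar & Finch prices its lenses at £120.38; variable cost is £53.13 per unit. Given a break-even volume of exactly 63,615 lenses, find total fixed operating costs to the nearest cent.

Unit CM = price − variable cost = £120.38 − £53.13 = £67.25.
Fixed costs = break-even units × CM = 63,615 × £67.25 = £4,278,108.75.

£4,278,108.75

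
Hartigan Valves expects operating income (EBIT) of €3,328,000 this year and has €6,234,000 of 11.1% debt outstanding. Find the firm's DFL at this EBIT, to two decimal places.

Annual interest charges come to €691,974.00.
Degree of financial leverage = EBIT / (EBIT − interest) = €3,328,000 / €2,636,026.00 = 1.2625.

1.26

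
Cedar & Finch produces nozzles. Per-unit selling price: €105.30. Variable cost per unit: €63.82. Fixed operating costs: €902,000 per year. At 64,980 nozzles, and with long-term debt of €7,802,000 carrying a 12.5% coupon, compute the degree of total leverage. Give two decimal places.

At 64,980 units, contribution = 64,980 × €41.48 = €2,695,370.40.
Subtracting fixed costs: EBIT = €2,695,370.40 − €902,000 = €1,793,370.40. Interest = €975,250.00, so EBIT − I = €818,120.40.
Degree of total leverage = total CM / (EBIT − interest) = €2,695,370.40 / €818,120.40 = 3.2946.

3.29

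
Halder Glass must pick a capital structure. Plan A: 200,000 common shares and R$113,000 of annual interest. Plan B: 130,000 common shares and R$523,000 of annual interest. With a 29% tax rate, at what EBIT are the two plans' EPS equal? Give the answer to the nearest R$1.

R$1,284,429

At indifference, (EBIT − 113,000)(1 − t)/200,000 = (EBIT − 523,000)(1 − t)/130,000.
The (1 − t) factor cancels: (EBIT − 113,000) × 130,000 = (EBIT − 523,000) × 200,000.
Solving, EBIT = (523,000·200,000 − 113,000·130,000) / (200,000 − 130,000) = 89,910,000,000 / 70,000 = 1,284,428.57.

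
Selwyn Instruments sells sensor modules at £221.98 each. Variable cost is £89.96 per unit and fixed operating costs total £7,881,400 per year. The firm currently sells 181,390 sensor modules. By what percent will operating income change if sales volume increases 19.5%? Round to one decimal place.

+29.1%

Total contribution margin = 181,390 × £132.02 = £23,947,107.80.
Operating income = contribution − fixed costs = £23,947,107.80 − £7,881,400 = £16,065,707.80.
Degree of operating leverage = £23,947,107.80 / £16,065,707.80 = 1.4906.
%ΔEBIT = DOL × %ΔSales = 1.4906 × +19.5% = +29.1%.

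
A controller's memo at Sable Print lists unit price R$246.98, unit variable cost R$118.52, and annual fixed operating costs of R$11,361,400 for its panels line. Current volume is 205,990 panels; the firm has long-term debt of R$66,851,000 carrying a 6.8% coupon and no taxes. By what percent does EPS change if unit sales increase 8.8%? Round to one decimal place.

Contribution at this volume is 205,990 × R$128.46 = R$26,461,475.40.
Operating income = contribution − fixed costs = R$26,461,475.40 − R$11,361,400 = R$15,100,075.40.
Interest = R$4,545,868.00, so EBIT − I = R$10,554,207.40.
DCL = total CM / (EBIT − I) = R$26,461,475.40 / R$10,554,207.40 = 2.5072.
EPS therefore changes by 2.5072 × (+8.8%) = +22.1%.

+22.1%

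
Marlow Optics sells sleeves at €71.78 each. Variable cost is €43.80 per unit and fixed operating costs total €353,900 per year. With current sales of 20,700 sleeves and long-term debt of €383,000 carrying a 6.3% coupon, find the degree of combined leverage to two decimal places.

2.88

At 20,700 units, contribution = 20,700 × €27.98 = €579,186.00.
EBIT = €579,186.00 − €353,900 = €225,286.00. Interest = €24,129.00, so EBIT − I = €201,157.00.
DCL = contribution ÷ (EBIT − I) = €579,186.00 ÷ €201,157.00 = 2.8793.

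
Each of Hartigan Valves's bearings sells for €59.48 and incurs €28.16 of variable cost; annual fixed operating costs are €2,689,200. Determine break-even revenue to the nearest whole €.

CM per unit = €59.48 − €28.16 = €31.32; CM ratio = €31.32 / €59.48 = 0.5266.
Break-even revenue = fixed costs × price ÷ CM = €2,689,200 × €59.48 ÷ €31.32 = €5,107,076.

€5,107,076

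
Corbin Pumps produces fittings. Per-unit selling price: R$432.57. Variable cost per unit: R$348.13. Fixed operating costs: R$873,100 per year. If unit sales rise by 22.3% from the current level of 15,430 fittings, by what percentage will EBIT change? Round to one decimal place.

Total contribution margin = 15,430 × R$84.44 = R$1,302,909.20.
Subtracting fixed costs: EBIT = R$1,302,909.20 − R$873,100 = R$429,809.20.
DOL = contribution ÷ EBIT = R$1,302,909.20 ÷ R$429,809.20 = 3.0314.
%ΔEBIT = DOL × %ΔSales = 3.0314 × +22.3% = +67.6%.

+67.6%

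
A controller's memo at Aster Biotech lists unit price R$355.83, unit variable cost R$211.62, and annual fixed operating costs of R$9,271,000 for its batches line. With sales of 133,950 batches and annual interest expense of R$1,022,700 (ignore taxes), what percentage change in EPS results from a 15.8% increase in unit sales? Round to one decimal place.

+33.8%

At 133,950 units, contribution = 133,950 × R$144.21 = R$19,316,929.50.
EBIT = R$19,316,929.50 − R$9,271,000 = R$10,045,929.50.
Interest = R$1,022,700.00, so EBIT − I = R$9,023,229.50.
Degree of combined leverage = contribution ÷ (EBIT − I) = R$19,316,929.50 ÷ R$9,023,229.50 = 2.1408.
EPS therefore changes by 2.1408 × (+15.8%) = +33.8%.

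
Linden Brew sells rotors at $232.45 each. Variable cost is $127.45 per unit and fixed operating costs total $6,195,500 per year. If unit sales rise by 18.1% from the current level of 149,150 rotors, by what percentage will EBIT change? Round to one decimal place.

+29.9%

Contribution at this volume is 149,150 × $105.00 = $15,660,750.00.
Subtracting fixed costs: EBIT = $15,660,750.00 − $6,195,500 = $9,465,250.00.
So DOL = total CM / EBIT = $15,660,750.00 / $9,465,250.00 = 1.6546.
%ΔEBIT = DOL × %ΔSales = 1.6546 × +18.1% = +29.9%.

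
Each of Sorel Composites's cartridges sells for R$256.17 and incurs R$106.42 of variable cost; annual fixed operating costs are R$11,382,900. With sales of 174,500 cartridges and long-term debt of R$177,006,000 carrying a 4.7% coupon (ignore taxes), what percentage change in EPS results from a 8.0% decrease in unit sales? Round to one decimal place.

Contribution at this volume is 174,500 × R$149.75 = R$26,131,375.00.
EBIT = R$26,131,375.00 − R$11,382,900 = R$14,748,475.00.
After interest of R$8,319,282.00, pre-tax earnings = R$6,429,193.00.
Degree of combined leverage = contribution ÷ (EBIT − I) = R$26,131,375.00 ÷ R$6,429,193.00 = 4.0645.
EPS therefore changes by 4.0645 × (-8.0%) = -32.5%.

-32.5%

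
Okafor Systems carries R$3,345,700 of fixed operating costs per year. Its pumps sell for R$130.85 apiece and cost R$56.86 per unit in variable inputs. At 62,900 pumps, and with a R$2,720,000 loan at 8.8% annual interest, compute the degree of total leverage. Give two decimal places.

4.35

At 62,900 units, contribution = 62,900 × R$73.99 = R$4,653,971.00.
Operating income = contribution − fixed costs = R$4,653,971.00 − R$3,345,700 = R$1,308,271.00. Interest = R$239,360.00.
DOL = R$4,653,971.00 ÷ R$1,308,271.00 = 3.5573; DFL = R$1,308,271.00 ÷ R$1,068,911.00 = 1.2239.
Combined leverage = 3.5573 × 1.2239 = 4.3538.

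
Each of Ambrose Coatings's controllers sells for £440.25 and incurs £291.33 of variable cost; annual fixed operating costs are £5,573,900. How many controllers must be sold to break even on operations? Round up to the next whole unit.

37,429 controllers

Contribution margin per unit = £440.25 − £291.33 = £148.92.
Break-even Q = £5,573,900 / £148.92 = 37,428.82 → 37,429 controllers.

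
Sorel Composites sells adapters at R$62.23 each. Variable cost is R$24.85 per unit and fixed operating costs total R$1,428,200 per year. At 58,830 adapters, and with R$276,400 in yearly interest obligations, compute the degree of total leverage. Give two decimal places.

4.45

Total contribution margin = 58,830 × R$37.38 = R$2,199,065.40.
Operating income = contribution − fixed costs = R$2,199,065.40 − R$1,428,200 = R$770,865.40. Interest = R$276,400.00.
DOL = R$2,199,065.40 ÷ R$770,865.40 = 2.8527; DFL = R$770,865.40 ÷ R$494,465.40 = 1.5590.
Combined leverage = 2.8527 × 1.5590 = 4.4474.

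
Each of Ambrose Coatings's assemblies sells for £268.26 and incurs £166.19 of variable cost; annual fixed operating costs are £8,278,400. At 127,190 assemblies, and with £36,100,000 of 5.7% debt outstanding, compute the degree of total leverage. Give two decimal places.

Contribution at this volume is 127,190 × £102.07 = £12,982,283.30.
Subtracting fixed costs: EBIT = £12,982,283.30 − £8,278,400 = £4,703,883.30. Interest = £2,057,700.00, so EBIT − I = £2,646,183.30.
Degree of total leverage = total CM / (EBIT − interest) = £12,982,283.30 / £2,646,183.30 = 4.9060.

4.91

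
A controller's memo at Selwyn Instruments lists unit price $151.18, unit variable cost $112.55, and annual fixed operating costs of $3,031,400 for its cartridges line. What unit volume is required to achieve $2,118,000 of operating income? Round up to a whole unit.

133,301 cartridges

Unit CM = price − variable cost = $151.18 − $112.55 = $38.63.
Required volume = (fixed costs + target profit) ÷ CM = ($3,031,400 + $2,118,000) ÷ $38.63 = 133,300.54, so 133,301 cartridges.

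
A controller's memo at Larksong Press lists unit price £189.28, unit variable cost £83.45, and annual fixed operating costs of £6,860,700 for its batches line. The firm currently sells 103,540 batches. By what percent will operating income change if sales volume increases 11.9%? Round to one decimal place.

Contribution at this volume is 103,540 × £105.83 = £10,957,638.20.
Subtracting fixed costs: EBIT = £10,957,638.20 − £6,860,700 = £4,096,938.20.
DOL = contribution ÷ EBIT = £10,957,638.20 ÷ £4,096,938.20 = 2.6746.
%ΔEBIT = DOL × %ΔSales = 2.6746 × +11.9% = +31.8%.

+31.8%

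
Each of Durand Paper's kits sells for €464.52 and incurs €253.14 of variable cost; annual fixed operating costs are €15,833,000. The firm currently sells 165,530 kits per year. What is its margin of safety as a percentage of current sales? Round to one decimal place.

Contribution margin per unit = €464.52 − €253.14 = €211.38. Break-even units = €15,833,000 ÷ €211.38 = 74,903.02; break-even revenue = 74,903.02 × €464.52 = €34,793,950.04.
Current sales = 165,530 × €464.52 = €76,891,995.60.
Margin of safety = (€76,891,995.60 − €34,793,950.04) ÷ €76,891,995.60 = 54.7%.

54.7%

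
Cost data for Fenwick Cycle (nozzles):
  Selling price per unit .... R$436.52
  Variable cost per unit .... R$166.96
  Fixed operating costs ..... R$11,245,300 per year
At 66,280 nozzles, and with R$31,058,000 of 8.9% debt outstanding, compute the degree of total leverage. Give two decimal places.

Contribution at this volume is 66,280 × R$269.56 = R$17,866,436.80.
Subtracting fixed costs: EBIT = R$17,866,436.80 − R$11,245,300 = R$6,621,136.80. Interest = R$2,764,162.00, so EBIT − I = R$3,856,974.80.
Degree of total leverage = total CM / (EBIT − interest) = R$17,866,436.80 / R$3,856,974.80 = 4.6322.

4.63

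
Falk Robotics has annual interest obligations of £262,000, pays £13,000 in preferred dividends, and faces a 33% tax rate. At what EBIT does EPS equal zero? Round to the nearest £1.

£281,403

Preferred dividends are paid after tax, so their pre-tax equivalent is £13,000 ÷ (1 − 0.33) = £19,402.99.
EPS = 0 when EBIT covers interest plus the pre-tax preferred burden: £262,000 + £19,402.99 = £281,402.99.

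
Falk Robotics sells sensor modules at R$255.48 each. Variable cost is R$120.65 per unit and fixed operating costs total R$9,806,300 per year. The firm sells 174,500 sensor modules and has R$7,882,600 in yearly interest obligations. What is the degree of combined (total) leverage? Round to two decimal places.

At 174,500 units, contribution = 174,500 × R$134.83 = R$23,527,835.00.
Operating income = contribution − fixed costs = R$23,527,835.00 − R$9,806,300 = R$13,721,535.00. Interest = R$7,882,600.00, so EBIT − I = R$5,838,935.00.
Degree of total leverage = total CM / (EBIT − interest) = R$23,527,835.00 / R$5,838,935.00 = 4.0295.

4.03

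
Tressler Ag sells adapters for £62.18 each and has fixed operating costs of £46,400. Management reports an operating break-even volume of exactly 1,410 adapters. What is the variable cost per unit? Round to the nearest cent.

£29.27

At break-even, FC = Q × (P − VC), so P − VC = £46,400 ÷ 1,410 = £32.9078.
Hence VC = price − CM = £62.18 − £32.9078 = £29.27.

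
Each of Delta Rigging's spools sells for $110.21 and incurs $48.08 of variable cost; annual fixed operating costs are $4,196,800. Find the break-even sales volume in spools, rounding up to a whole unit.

67,549 spools

Each unit contributes $110.21 − $48.08 = $62.13.
Units to break even: $4,196,800 ÷ $62.13 = 67,548.69, rounded up to 67,549.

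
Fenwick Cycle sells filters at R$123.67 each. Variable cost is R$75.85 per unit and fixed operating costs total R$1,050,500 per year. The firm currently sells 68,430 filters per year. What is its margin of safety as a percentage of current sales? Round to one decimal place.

67.9%

Contribution margin per unit = R$123.67 − R$75.85 = R$47.82. Break-even units = R$1,050,500 ÷ R$47.82 = 21,967.80; break-even revenue = 21,967.80 × R$123.67 = R$2,716,757.32.
Current sales = 68,430 × R$123.67 = R$8,462,738.10.
Margin of safety = (R$8,462,738.10 − R$2,716,757.32) ÷ R$8,462,738.10 = 67.9%.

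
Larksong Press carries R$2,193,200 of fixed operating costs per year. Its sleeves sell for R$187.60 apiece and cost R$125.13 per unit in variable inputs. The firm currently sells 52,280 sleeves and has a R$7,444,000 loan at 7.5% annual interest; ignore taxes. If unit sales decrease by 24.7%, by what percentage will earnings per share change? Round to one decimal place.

Contribution at this volume is 52,280 × R$62.47 = R$3,265,931.60.
Operating income = contribution − fixed costs = R$3,265,931.60 − R$2,193,200 = R$1,072,731.60.
After interest of R$558,300.00, pre-tax earnings = R$514,431.60.
Degree of combined leverage = contribution ÷ (EBIT − I) = R$3,265,931.60 ÷ R$514,431.60 = 6.3486.
EPS therefore changes by 6.3486 × (-24.7%) = -156.8%.

-156.8%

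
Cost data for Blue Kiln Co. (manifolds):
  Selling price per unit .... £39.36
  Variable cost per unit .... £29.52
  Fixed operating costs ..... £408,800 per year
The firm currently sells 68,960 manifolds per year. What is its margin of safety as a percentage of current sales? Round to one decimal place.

39.8%

Unit CM = price − variable cost = £39.36 − £29.52 = £9.84. Break-even units = £408,800 ÷ £9.84 = 41,544.72; break-even revenue = 41,544.72 × £39.36 = £1,635,200.00.
Current sales = 68,960 × £39.36 = £2,714,265.60.
Margin of safety = (£2,714,265.60 − £1,635,200.00) ÷ £2,714,265.60 = 39.8%.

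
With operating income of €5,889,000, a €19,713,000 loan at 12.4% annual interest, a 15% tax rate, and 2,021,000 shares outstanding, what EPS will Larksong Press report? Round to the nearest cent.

€1.45

Interest = €2,444,412.00, so EBT = €5,889,000 − €2,444,412.00 = €3,444,588.00.
Net income = €3,444,588.00 × (1 − 0.15) = €2,927,899.80.
Per share: €2,927,899.80 / 2,021,000 shares = €1.45.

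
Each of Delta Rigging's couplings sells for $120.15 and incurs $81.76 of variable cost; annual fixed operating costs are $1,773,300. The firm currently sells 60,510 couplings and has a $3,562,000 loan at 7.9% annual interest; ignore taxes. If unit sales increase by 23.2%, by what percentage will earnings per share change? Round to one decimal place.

At 60,510 units, contribution = 60,510 × $38.39 = $2,322,978.90.
EBIT = $2,322,978.90 − $1,773,300 = $549,678.90.
After interest of $281,398.00, pre-tax earnings = $268,280.90.
DCL = total CM / (EBIT − I) = $2,322,978.90 / $268,280.90 = 8.6588.
EPS therefore changes by 8.6588 × (+23.2%) = +200.9%.

+200.9%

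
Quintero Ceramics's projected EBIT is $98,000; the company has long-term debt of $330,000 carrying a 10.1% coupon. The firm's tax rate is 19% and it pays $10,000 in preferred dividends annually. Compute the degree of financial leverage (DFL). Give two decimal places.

Interest = $33,330.00.
Preferred dividends grossed up pre-tax: $10,000 / (1 − 0.19) = $12,345.68.
DFL = EBIT ÷ [EBIT − I − D_p/(1−t)] = $98,000 ÷ [$98,000 − $33,330.00 − $12,345.68] = $98,000 ÷ $52,324.32 = 1.8729.

1.87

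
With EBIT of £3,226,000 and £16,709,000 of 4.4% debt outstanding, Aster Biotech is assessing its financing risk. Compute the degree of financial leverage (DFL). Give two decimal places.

1.30

Annual interest charges come to £735,196.00.
Degree of financial leverage = EBIT / (EBIT − interest) = £3,226,000 / £2,490,804.00 = 1.2952.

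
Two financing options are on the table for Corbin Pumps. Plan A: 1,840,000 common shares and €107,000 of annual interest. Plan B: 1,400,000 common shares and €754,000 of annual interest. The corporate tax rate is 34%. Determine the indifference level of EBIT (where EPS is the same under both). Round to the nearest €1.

Set EPS_A = EPS_B: (EBIT − €107,000)(1 − 0.34) ÷ 1,840,000 = (EBIT − €754,000)(1 − 0.34) ÷ 1,400,000.
The (1 − t) factor cancels: (EBIT − 107,000) × 1,400,000 = (EBIT − 754,000) × 1,840,000.
EBIT × (1,840,000 − 1,400,000) = 754,000 × 1,840,000 − 107,000 × 1,400,000 = 1,237,560,000,000, so EBIT = 1,237,560,000,000 ÷ 440,000 = 2,812,636.36.

€2,812,636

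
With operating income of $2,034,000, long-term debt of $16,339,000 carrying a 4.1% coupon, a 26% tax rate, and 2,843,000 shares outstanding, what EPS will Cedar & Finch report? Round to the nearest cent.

$0.36

Interest = $669,899.00, so EBT = $2,034,000 − $669,899.00 = $1,364,101.00.
After tax at 26%: net income = $1,364,101.00 × 0.74 = $1,009,434.74.
Per share: $1,009,434.74 / 2,843,000 shares = $0.36.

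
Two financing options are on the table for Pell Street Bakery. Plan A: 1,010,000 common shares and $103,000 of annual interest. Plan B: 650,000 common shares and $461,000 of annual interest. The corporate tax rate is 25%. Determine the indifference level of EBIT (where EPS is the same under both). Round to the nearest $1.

$1,107,389

At indifference, (EBIT − 103,000)(1 − t)/1,010,000 = (EBIT − 461,000)(1 − t)/650,000.
Cancelling (1 − t) and cross-multiplying: 650,000·(EBIT − 103,000) = 1,010,000·(EBIT − 461,000).
EBIT × (1,010,000 − 650,000) = 461,000 × 1,010,000 − 103,000 × 650,000 = 398,660,000,000, so EBIT = 398,660,000,000 ÷ 360,000 = 1,107,388.89.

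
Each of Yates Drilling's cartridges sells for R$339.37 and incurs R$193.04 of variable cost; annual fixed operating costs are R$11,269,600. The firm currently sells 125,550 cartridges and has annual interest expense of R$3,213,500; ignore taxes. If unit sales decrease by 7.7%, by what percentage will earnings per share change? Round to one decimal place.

-36.4%

Total contribution margin = 125,550 × R$146.33 = R$18,371,731.50.
EBIT = R$18,371,731.50 − R$11,269,600 = R$7,102,131.50.
Interest = R$3,213,500.00, so EBIT − I = R$3,888,631.50.
Degree of combined leverage = contribution ÷ (EBIT − I) = R$18,371,731.50 ÷ R$3,888,631.50 = 4.7245.
EPS therefore changes by 4.7245 × (-7.7%) = -36.4%.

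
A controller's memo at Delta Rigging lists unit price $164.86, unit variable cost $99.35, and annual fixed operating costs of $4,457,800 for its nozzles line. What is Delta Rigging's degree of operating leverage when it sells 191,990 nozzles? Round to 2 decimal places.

Total contribution margin = 191,990 × $65.51 = $12,577,264.90.
Operating income = contribution − fixed costs = $12,577,264.90 − $4,457,800 = $8,119,464.90.
DOL = contribution ÷ EBIT = $12,577,264.90 ÷ $8,119,464.90 = 1.5490.

1.55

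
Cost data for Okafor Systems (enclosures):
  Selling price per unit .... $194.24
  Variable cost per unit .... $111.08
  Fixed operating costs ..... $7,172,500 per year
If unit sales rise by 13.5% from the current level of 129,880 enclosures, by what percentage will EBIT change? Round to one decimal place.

Total contribution margin = 129,880 × $83.16 = $10,800,820.80.
EBIT = $10,800,820.80 − $7,172,500 = $3,628,320.80.
So DOL = total CM / EBIT = $10,800,820.80 / $3,628,320.80 = 2.9768.
Operating income changes by 2.9768 × +13.5% = +40.2%.

+40.2%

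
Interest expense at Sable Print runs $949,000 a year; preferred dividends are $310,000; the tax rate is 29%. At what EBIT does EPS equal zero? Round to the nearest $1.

Grossing the preferred dividend up to pre-tax terms: $310,000 / (1 − 0.29) = $436,619.72.
EPS = 0 when EBIT covers interest plus the pre-tax preferred burden: $949,000 + $436,619.72 = $1,385,619.72.

$1,385,620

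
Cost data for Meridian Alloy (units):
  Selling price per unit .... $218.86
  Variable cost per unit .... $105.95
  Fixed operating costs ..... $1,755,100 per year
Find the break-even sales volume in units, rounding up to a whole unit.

Each unit contributes $218.86 − $105.95 = $112.91.
Break-even volume = fixed costs ÷ CM per unit = $1,755,100 ÷ $112.91 = 15,544.24, so 15,545 units.

15,545 units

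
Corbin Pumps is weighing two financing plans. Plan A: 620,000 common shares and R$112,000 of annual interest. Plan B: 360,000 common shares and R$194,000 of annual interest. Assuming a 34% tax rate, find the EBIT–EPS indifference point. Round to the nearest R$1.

R$307,538

Set EPS_A = EPS_B: (EBIT − R$112,000)(1 − 0.34) ÷ 620,000 = (EBIT − R$194,000)(1 − 0.34) ÷ 360,000.
The (1 − t) factor cancels: (EBIT − 112,000) × 360,000 = (EBIT − 194,000) × 620,000.
Solving, EBIT = (194,000·620,000 − 112,000·360,000) / (620,000 − 360,000) = 79,960,000,000 / 260,000 = 307,538.46.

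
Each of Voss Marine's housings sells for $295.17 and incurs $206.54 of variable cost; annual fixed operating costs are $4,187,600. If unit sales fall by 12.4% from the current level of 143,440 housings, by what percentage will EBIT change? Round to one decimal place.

At 143,440 units, contribution = 143,440 × $88.63 = $12,713,087.20.
EBIT = $12,713,087.20 − $4,187,600 = $8,525,487.20.
DOL = contribution ÷ EBIT = $12,713,087.20 ÷ $8,525,487.20 = 1.4912.
So EBIT moves 1.4912 × (-12.4%) = -18.5%.

-18.5%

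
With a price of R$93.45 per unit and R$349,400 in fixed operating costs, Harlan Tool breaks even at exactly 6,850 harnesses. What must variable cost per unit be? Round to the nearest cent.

R$42.44

Contribution per unit must be FC / Q = R$349,400 / 6,850 = R$51.0073.
Variable cost per unit = R$93.45 − R$51.0073 = R$42.44.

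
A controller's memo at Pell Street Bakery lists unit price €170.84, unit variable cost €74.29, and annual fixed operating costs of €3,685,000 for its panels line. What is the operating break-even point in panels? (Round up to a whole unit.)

38,167 panels

Unit CM = price − variable cost = €170.84 − €74.29 = €96.55.
Units to break even: €3,685,000 ÷ €96.55 = 38,166.75, rounded up to 38,167.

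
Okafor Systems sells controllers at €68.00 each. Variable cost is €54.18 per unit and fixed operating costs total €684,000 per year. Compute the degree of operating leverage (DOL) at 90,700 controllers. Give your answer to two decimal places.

Total contribution margin = 90,700 × €13.82 = €1,253,474.00.
Operating income = contribution − fixed costs = €1,253,474.00 − €684,000 = €569,474.00.
DOL = contribution ÷ EBIT = €1,253,474.00 ÷ €569,474.00 = 2.2011.

2.20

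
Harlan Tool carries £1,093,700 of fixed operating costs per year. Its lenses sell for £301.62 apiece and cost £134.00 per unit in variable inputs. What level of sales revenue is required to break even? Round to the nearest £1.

Contribution margin per unit = £301.62 − £134.00 = £167.62, a CM ratio of £167.62 ÷ £301.62 = 0.5557.
Break-even sales = FC ÷ CM ratio = £1,093,700 × £301.62 / £167.62 = £1,968,034.

£1,968,034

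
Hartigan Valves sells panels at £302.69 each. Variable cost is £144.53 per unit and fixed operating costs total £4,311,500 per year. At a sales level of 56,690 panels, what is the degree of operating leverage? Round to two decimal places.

1.93

Contribution at this volume is 56,690 × £158.16 = £8,966,090.40.
Subtracting fixed costs: EBIT = £8,966,090.40 − £4,311,500 = £4,654,590.40.
DOL = contribution ÷ EBIT = £8,966,090.40 ÷ £4,654,590.40 = 1.9263.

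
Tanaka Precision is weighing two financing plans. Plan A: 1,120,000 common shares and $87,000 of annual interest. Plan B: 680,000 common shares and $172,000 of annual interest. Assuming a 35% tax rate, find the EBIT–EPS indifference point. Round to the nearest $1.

Set EPS_A = EPS_B: (EBIT − $87,000)(1 − 0.35) ÷ 1,120,000 = (EBIT − $172,000)(1 − 0.35) ÷ 680,000.
Cancelling (1 − t) and cross-multiplying: 680,000·(EBIT − 87,000) = 1,120,000·(EBIT − 172,000).
EBIT × (1,120,000 − 680,000) = 172,000 × 1,120,000 − 87,000 × 680,000 = 133,480,000,000, so EBIT = 133,480,000,000 ÷ 440,000 = 303,363.64.

$303,364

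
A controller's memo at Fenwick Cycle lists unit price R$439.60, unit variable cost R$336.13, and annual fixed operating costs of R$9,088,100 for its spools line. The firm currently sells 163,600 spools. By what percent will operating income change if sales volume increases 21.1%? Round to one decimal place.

Total contribution margin = 163,600 × R$103.47 = R$16,927,692.00.
Operating income = contribution − fixed costs = R$16,927,692.00 − R$9,088,100 = R$7,839,592.00.
So DOL = total CM / EBIT = R$16,927,692.00 / R$7,839,592.00 = 2.1593.
Operating income changes by 2.1593 × +21.1% = +45.6%.

+45.6%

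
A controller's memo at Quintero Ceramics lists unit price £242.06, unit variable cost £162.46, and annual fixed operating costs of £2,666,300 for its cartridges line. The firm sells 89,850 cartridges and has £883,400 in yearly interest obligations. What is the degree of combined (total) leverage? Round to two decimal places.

At 89,850 units, contribution = 89,850 × £79.60 = £7,152,060.00.
Operating income = contribution − fixed costs = £7,152,060.00 − £2,666,300 = £4,485,760.00. Interest = £883,400.00.
DOL = £7,152,060.00 ÷ £4,485,760.00 = 1.5944; DFL = £4,485,760.00 ÷ £3,602,360.00 = 1.2452.
Combined leverage = 1.5944 × 1.2452 = 1.9853.

1.99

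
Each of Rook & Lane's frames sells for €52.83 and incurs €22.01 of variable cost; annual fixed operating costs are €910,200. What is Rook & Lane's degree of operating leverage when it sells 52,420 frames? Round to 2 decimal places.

Contribution at this volume is 52,420 × €30.82 = €1,615,584.40.
Operating income = contribution − fixed costs = €1,615,584.40 − €910,200 = €705,384.40.
So DOL = total CM / EBIT = €1,615,584.40 / €705,384.40 = 2.2904.

2.29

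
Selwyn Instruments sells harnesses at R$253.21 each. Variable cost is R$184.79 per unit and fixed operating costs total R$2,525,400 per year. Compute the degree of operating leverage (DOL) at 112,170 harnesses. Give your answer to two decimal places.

Total contribution margin = 112,170 × R$68.42 = R$7,674,671.40.
Operating income = contribution − fixed costs = R$7,674,671.40 − R$2,525,400 = R$5,149,271.40.
DOL = contribution ÷ EBIT = R$7,674,671.40 ÷ R$5,149,271.40 = 1.4904.

1.49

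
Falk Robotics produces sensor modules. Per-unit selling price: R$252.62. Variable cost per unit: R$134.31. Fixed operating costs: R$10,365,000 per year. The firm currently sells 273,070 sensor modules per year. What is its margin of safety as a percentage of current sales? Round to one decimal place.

67.9%

Contribution margin per unit = R$252.62 − R$134.31 = R$118.31. Break-even units = R$10,365,000 ÷ R$118.31 = 87,608.82; break-even revenue = 87,608.82 × R$252.62 = R$22,131,741.19.
Actual sales revenue = 273,070 × R$252.62 = R$68,982,943.40.
Margin of safety = (R$68,982,943.40 − R$22,131,741.19) ÷ R$68,982,943.40 = 67.9%.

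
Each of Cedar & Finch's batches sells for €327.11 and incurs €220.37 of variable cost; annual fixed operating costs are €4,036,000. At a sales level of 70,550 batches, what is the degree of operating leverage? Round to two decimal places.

2.15

Total contribution margin = 70,550 × €106.74 = €7,530,507.00.
EBIT = €7,530,507.00 − €4,036,000 = €3,494,507.00.
Degree of operating leverage = €7,530,507.00 / €3,494,507.00 = 2.1550.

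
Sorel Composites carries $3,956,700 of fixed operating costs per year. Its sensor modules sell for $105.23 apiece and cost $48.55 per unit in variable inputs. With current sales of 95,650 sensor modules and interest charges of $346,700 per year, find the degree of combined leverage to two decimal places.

4.85

Contribution at this volume is 95,650 × $56.68 = $5,421,442.00.
Operating income = contribution − fixed costs = $5,421,442.00 − $3,956,700 = $1,464,742.00. Interest = $346,700.00.
DOL = $5,421,442.00 ÷ $1,464,742.00 = 3.7013; DFL = $1,464,742.00 ÷ $1,118,042.00 = 1.3101.
DCL = DOL × DFL = 3.7013 × 1.3101 = 4.8491.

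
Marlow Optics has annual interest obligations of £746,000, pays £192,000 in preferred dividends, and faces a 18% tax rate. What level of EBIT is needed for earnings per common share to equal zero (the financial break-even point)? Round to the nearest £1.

£980,146

Grossing the preferred dividend up to pre-tax terms: £192,000 / (1 − 0.18) = £234,146.34.
EPS = 0 when EBIT covers interest plus the pre-tax preferred burden: £746,000 + £234,146.34 = £980,146.34.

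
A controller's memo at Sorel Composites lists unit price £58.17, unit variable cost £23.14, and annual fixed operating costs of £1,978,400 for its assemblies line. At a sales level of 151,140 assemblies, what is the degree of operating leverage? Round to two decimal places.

At 151,140 units, contribution = 151,140 × £35.03 = £5,294,434.20.
Operating income = contribution − fixed costs = £5,294,434.20 − £1,978,400 = £3,316,034.20.
So DOL = total CM / EBIT = £5,294,434.20 / £3,316,034.20 = 1.5966.

1.60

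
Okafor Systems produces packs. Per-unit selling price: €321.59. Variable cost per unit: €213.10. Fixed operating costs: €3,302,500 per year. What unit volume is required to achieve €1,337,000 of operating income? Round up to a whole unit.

Contribution margin per unit = €321.59 − €213.10 = €108.49.
Required volume = (fixed costs + target profit) ÷ CM = (€3,302,500 + €1,337,000) ÷ €108.49 = 42,764.31, so 42,765 packs.

42,765 packs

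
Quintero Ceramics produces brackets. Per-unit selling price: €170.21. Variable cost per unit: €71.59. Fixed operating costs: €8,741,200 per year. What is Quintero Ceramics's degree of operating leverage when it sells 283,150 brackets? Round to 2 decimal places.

1.46

At 283,150 units, contribution = 283,150 × €98.62 = €27,924,253.00.
EBIT = €27,924,253.00 − €8,741,200 = €19,183,053.00.
Degree of operating leverage = €27,924,253.00 / €19,183,053.00 = 1.4557.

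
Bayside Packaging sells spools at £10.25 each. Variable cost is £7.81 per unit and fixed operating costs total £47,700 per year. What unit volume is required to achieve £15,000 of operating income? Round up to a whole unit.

Each unit contributes £10.25 − £7.81 = £2.44.
Units = (FC + target) / CM = (£47,700 + £15,000) / £2.44 = 25,696.72, so 25,697 spools.

25,697 spools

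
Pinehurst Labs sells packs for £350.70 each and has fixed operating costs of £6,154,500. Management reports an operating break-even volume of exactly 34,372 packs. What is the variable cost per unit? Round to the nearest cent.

£171.64

At break-even, FC = Q × (P − VC), so P − VC = £6,154,500 ÷ 34,372 = £179.0556.
Variable cost per unit = £350.70 − £179.0556 = £171.64.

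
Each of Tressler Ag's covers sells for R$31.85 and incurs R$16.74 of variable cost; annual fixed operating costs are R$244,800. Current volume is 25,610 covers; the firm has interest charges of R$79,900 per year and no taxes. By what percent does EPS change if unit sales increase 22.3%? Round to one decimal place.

Total contribution margin = 25,610 × R$15.11 = R$386,967.10.
EBIT = R$386,967.10 − R$244,800 = R$142,167.10.
Interest = R$79,900.00, so EBIT − I = R$62,267.10.
DCL = total CM / (EBIT − I) = R$386,967.10 / R$62,267.10 = 6.2146.
EPS therefore changes by 6.2146 × (+22.3%) = +138.6%.

+138.6%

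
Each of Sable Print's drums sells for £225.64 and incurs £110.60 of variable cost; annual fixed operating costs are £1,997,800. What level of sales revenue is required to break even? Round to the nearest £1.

£3,918,494

CM per unit = £225.64 − £110.60 = £115.04; CM ratio = £115.04 / £225.64 = 0.5098.
Break-even revenue = fixed costs × price ÷ CM = £1,997,800 × £225.64 ÷ £115.04 = £3,918,494.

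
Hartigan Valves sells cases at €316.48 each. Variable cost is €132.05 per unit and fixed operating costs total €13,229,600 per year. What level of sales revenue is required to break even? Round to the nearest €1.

€22,701,859

CM per unit = €316.48 − €132.05 = €184.43; CM ratio = €184.43 / €316.48 = 0.5828.
Break-even revenue = fixed costs × price ÷ CM = €13,229,600 × €316.48 ÷ €184.43 = €22,701,859.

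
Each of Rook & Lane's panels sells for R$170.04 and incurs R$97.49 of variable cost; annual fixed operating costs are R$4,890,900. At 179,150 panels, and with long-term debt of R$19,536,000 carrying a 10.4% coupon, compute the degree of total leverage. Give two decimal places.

2.14

Contribution at this volume is 179,150 × R$72.55 = R$12,997,332.50.
Subtracting fixed costs: EBIT = R$12,997,332.50 − R$4,890,900 = R$8,106,432.50. Interest = R$2,031,744.00.
DOL = R$12,997,332.50 ÷ R$8,106,432.50 = 1.6033; DFL = R$8,106,432.50 ÷ R$6,074,688.50 = 1.3345.
DCL = DOL × DFL = 1.6033 × 1.3345 = 2.1396.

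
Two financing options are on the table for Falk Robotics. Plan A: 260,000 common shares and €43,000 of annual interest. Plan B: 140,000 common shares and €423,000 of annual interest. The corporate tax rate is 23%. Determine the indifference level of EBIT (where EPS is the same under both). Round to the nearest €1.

Set EPS_A = EPS_B: (EBIT − €43,000)(1 − 0.23) ÷ 260,000 = (EBIT − €423,000)(1 − 0.23) ÷ 140,000.
Cancelling (1 − t) and cross-multiplying: 140,000·(EBIT − 43,000) = 260,000·(EBIT − 423,000).
EBIT × (260,000 − 140,000) = 423,000 × 260,000 − 43,000 × 140,000 = 103,960,000,000, so EBIT = 103,960,000,000 ÷ 120,000 = 866,333.33.

€866,333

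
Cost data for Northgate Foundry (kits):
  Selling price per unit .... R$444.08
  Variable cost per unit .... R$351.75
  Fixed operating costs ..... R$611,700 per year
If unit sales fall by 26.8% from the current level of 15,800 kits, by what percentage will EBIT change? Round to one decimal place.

-46.2%

At 15,800 units, contribution = 15,800 × R$92.33 = R$1,458,814.00.
Operating income = contribution − fixed costs = R$1,458,814.00 − R$611,700 = R$847,114.00.
So DOL = total CM / EBIT = R$1,458,814.00 / R$847,114.00 = 1.7221.
So EBIT moves 1.7221 × (-26.8%) = -46.2%.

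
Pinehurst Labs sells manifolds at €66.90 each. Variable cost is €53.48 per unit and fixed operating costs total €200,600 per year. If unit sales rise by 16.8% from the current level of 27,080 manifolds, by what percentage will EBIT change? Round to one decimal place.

At 27,080 units, contribution = 27,080 × €13.42 = €363,413.60.
Subtracting fixed costs: EBIT = €363,413.60 − €200,600 = €162,813.60.
Degree of operating leverage = €363,413.60 / €162,813.60 = 2.2321.
So EBIT moves 2.2321 × (+16.8%) = +37.5%.

+37.5%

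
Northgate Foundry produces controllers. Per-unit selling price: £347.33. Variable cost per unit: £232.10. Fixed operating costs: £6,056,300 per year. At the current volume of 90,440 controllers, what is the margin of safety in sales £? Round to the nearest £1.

£13,157,429

Unit CM = price − variable cost = £347.33 − £232.10 = £115.23. Break-even units = £6,056,300 ÷ £115.23 = 52,558.36; break-even revenue = 52,558.36 × £347.33 = £18,255,095.71.
Actual sales revenue = 90,440 × £347.33 = £31,412,525.20.
Margin of safety = £31,412,525.20 − £18,255,095.71 = £13,157,429.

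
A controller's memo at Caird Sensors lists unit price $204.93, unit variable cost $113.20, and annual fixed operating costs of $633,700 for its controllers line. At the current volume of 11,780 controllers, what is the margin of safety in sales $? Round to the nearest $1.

Unit CM = price − variable cost = $204.93 − $113.20 = $91.73. Break-even units = $633,700 ÷ $91.73 = 6,908.32; break-even revenue = 6,908.32 × $204.93 = $1,415,721.59.
Current sales = 11,780 × $204.93 = $2,414,075.40.
Margin of safety = $2,414,075.40 − $1,415,721.59 = $998,354.

$998,354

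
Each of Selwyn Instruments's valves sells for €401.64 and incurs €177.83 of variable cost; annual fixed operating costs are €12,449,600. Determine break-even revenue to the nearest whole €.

€22,341,528

CM per unit = €401.64 − €177.83 = €223.81; CM ratio = €223.81 / €401.64 = 0.5572.
Break-even sales = FC ÷ CM ratio = €12,449,600 × €401.64 / €223.81 = €22,341,528.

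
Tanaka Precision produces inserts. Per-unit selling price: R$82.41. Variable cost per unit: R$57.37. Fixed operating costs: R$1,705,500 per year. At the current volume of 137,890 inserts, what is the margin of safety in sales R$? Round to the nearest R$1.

Each unit contributes R$82.41 − R$57.37 = R$25.04. Break-even units = R$1,705,500 ÷ R$25.04 = 68,111.02; break-even revenue = 68,111.02 × R$82.41 = R$5,613,029.35.
Actual sales revenue = 137,890 × R$82.41 = R$11,363,514.90.
Margin of safety = R$11,363,514.90 − R$5,613,029.35 = R$5,750,486.

R$5,750,486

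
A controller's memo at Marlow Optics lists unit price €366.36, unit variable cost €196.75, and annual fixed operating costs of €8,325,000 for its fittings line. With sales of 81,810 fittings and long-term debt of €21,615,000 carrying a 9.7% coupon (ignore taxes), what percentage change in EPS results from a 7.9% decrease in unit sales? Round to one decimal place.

-31.7%

At 81,810 units, contribution = 81,810 × €169.61 = €13,875,794.10.
EBIT = €13,875,794.10 − €8,325,000 = €5,550,794.10.
After interest of €2,096,655.00, pre-tax earnings = €3,454,139.10.
DCL = total CM / (EBIT − I) = €13,875,794.10 / €3,454,139.10 = 4.0171.
%ΔEPS = DCL × %ΔSales = 4.0171 × -7.9% = -31.7%.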